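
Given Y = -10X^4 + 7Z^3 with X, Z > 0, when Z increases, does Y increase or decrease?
Y increases

Taking the partial derivative:
∂Y/∂Z = 21Z^2

∂Y/∂Z = 21Z^2 > 0 (assuming positive values)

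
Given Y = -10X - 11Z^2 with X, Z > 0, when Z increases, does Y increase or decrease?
Y decreases

Taking the partial derivative:
∂Y/∂Z = -22Z

∂Y/∂Z = -22Z < 0 (assuming positive values)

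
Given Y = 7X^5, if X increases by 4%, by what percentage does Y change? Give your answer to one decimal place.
21.7%

For Y = 7X^5:
If X → X(1 + 0.04)
Then Y → Y · (1 + 0.04)^5
     ≈ Y · 1.2167

Percentage change = ((1 + 0.04)^5 − 1) × 100% ≈ 21.7%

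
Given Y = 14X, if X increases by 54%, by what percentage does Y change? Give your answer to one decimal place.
54.0%

For Y = 14X:
If X → X(1 + 0.54)
Then Y → Y · (1 + 0.54)^1
     = Y · 1.5400

Percentage change = ((1 + 0.54)^1 − 1) × 100% = 54.0%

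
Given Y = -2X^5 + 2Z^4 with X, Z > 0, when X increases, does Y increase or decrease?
Y decreases

Taking the partial derivative:
∂Y/∂X = -10X^4

∂Y/∂X = -10X^4 < 0 (assuming positive values)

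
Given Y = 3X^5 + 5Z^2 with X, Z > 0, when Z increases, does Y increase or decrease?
Y increases

Taking the partial derivative:
∂Y/∂Z = 10Z

∂Y/∂Z = 10Z > 0 (assuming positive values)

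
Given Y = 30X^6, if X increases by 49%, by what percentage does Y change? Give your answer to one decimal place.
994.3%

For Y = 30X^6:
If X → X(1 + 0.49)
Then Y → Y · (1 + 0.49)^6
     ≈ Y · 10.9425

Percentage change = ((1 + 0.49)^6 − 1) × 100% ≈ 994.3%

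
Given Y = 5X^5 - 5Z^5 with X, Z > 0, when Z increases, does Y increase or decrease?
Y decreases

Taking the partial derivative:
∂Y/∂Z = -25Z^4

∂Y/∂Z = -25Z^4 < 0 (assuming positive values)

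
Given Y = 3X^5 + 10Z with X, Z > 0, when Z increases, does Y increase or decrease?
Y increases

Taking the partial derivative:
∂Y/∂Z = 10

∂Y/∂Z = 10 > 0 (assuming positive values)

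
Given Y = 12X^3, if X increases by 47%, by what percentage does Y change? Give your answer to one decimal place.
217.7%

For Y = 12X^3:
If X → X(1 + 0.47)
Then Y → Y · (1 + 0.47)^3
     ≈ Y · 3.1765

Percentage change = ((1 + 0.47)^3 − 1) × 100% ≈ 217.7%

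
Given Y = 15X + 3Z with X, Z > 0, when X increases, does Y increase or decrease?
Y increases

Taking the partial derivative:
∂Y/∂X = 15

∂Y/∂X = 15 > 0 (assuming positive values)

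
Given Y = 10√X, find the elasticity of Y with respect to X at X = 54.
Elasticity = 1/2

Elasticity = (dY/dX) · (X/Y)

dY/dX = 5/√X
At X = 54: dY/dX = 5·√6/18, Y = 30·√6

Elasticity = (5·√6/18) · (54 / (30·√6)) = 1/2

Interpretation: for a small percentage change in X, the percentage change in Y is approximately 0.50 times as large.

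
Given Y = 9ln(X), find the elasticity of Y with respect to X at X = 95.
Elasticity = 1/ln(95) ≈ 0.2196

Elasticity = (dY/dX) · (X/Y)

dY/dX = 9/X
At X = 95: dY/dX = 9/95, Y = 9·ln(95)

Elasticity = (9/95) · (95 / (9·ln(95))) = 1/ln(95) ≈ 0.2196

Interpretation: for a small percentage change in X, the percentage change in Y is approximately 0.22 times as large.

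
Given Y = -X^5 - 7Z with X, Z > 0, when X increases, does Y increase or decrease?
Y decreases

Taking the partial derivative:
∂Y/∂X = -5X^4

∂Y/∂X = -5X^4 < 0 (assuming positive values)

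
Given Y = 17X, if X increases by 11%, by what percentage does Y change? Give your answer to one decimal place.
11.0%

For Y = 17X:
If X → X(1 + 0.11)
Then Y → Y · (1 + 0.11)^1
     = Y · 1.1100

Percentage change = ((1 + 0.11)^1 − 1) × 100% = 11.0%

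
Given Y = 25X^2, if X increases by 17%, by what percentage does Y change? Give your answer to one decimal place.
36.9%

For Y = 25X^2:
If X → X(1 + 0.17)
Then Y → Y · (1 + 0.17)^2
     = Y · 1.3689

Percentage change = ((1 + 0.17)^2 − 1) × 100% ≈ 36.9%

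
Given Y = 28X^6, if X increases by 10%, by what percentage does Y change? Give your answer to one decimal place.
77.2%

For Y = 28X^6:
If X → X(1 + 0.1)
Then Y → Y · (1 + 0.1)^6
     ≈ Y · 1.7716

Percentage change = ((1 + 0.1)^6 − 1) × 100% ≈ 77.2%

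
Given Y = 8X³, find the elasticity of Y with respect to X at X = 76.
Elasticity = 3

Elasticity = (dY/dX) · (X/Y)

dY/dX = 24·X²
At X = 76: dY/dX = 138624, Y = 3511808

Elasticity = 138624 · (76 / 3511808) = 3

Interpretation: for a small percentage change in X, the percentage change in Y is approximately 3.00 times as large.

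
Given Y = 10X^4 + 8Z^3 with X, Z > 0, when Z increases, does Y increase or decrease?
Y increases

Taking the partial derivative:
∂Y/∂Z = 24Z^2

∂Y/∂Z = 24Z^2 > 0 (assuming positive values)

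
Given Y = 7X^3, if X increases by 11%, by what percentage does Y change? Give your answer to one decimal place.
36.8%

For Y = 7X^3:
If X → X(1 + 0.11)
Then Y → Y · (1 + 0.11)^3
     ≈ Y · 1.3676

Percentage change = ((1 + 0.11)^3 − 1) × 100% ≈ 36.8%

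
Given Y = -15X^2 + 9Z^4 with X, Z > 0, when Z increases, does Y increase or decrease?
Y increases

Taking the partial derivative:
∂Y/∂Z = 36Z^3

∂Y/∂Z = 36Z^3 > 0 (assuming positive values)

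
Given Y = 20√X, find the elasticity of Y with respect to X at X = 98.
Elasticity = 1/2

Elasticity = (dY/dX) · (X/Y)

dY/dX = 10/√X
At X = 98: dY/dX = 5·√2/7, Y = 140·√2

Elasticity = (5·√2/7) · (98 / (140·√2)) = 1/2

Interpretation: for a small percentage change in X, the percentage change in Y is approximately 0.50 times as large.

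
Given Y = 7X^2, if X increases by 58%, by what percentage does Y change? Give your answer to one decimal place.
149.6%

For Y = 7X^2:
If X → X(1 + 0.58)
Then Y → Y · (1 + 0.58)^2
     = Y · 2.4964

Percentage change = ((1 + 0.58)^2 − 1) × 100% ≈ 149.6%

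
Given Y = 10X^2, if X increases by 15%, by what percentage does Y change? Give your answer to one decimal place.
32.3%

For Y = 10X^2:
If X → X(1 + 0.15)
Then Y → Y · (1 + 0.15)^2
     = Y · 1.3225

Percentage change = ((1 + 0.15)^2 − 1) × 100% ≈ 32.3%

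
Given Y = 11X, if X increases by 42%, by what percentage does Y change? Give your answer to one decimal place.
42.0%

For Y = 11X:
If X → X(1 + 0.42)
Then Y → Y · (1 + 0.42)^1
     = Y · 1.4200

Percentage change = ((1 + 0.42)^1 − 1) × 100% = 42.0%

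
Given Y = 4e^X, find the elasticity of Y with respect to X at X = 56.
Elasticity = 56

Elasticity = (dY/dX) · (X/Y)

dY/dX = 4·e^X
At X = 56: dY/dX = 4·e^56, Y = 4·e^56

Elasticity = (4·e^56) · (56 / (4·e^56)) = 56

Interpretation: for a small percentage change in X, the percentage change in Y is approximately 56.00 times as large.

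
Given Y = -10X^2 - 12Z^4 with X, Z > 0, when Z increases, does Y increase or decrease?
Y decreases

Taking the partial derivative:
∂Y/∂Z = -48Z^3

∂Y/∂Z = -48Z^3 < 0 (assuming positive values)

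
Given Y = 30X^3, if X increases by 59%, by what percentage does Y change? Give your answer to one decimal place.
302.0%

For Y = 30X^3:
If X → X(1 + 0.59)
Then Y → Y · (1 + 0.59)^3
     ≈ Y · 4.0197

Percentage change = ((1 + 0.59)^3 − 1) × 100% ≈ 302.0%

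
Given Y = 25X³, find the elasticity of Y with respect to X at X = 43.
Elasticity = 3

Elasticity = (dY/dX) · (X/Y)

dY/dX = 75·X²
At X = 43: dY/dX = 138675, Y = 1987675

Elasticity = 138675 · (43 / 1987675) = 3

Interpretation: for a small percentage change in X, the percentage change in Y is approximately 3.00 times as large.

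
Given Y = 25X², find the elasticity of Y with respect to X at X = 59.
Elasticity = 2

Elasticity = (dY/dX) · (X/Y)

dY/dX = 50·X
At X = 59: dY/dX = 2950, Y = 87025

Elasticity = 2950 · (59 / 87025) = 2

Interpretation: for a small percentage change in X, the percentage change in Y is approximately 2.00 times as large.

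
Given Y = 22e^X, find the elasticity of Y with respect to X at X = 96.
Elasticity = 96

Elasticity = (dY/dX) · (X/Y)

dY/dX = 22·e^X
At X = 96: dY/dX = 22·e^96, Y = 22·e^96

Elasticity = (22·e^96) · (96 / (22·e^96)) = 96

Interpretation: for a small percentage change in X, the percentage change in Y is approximately 96.00 times as large.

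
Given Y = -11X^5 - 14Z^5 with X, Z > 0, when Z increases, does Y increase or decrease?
Y decreases

Taking the partial derivative:
∂Y/∂Z = -70Z^4

∂Y/∂Z = -70Z^4 < 0 (assuming positive values)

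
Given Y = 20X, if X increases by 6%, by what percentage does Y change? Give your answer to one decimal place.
6.0%

For Y = 20X:
If X → X(1 + 0.06)
Then Y → Y · (1 + 0.06)^1
     = Y · 1.0600

Percentage change = ((1 + 0.06)^1 − 1) × 100% = 6.0%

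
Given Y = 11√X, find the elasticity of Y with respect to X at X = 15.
Elasticity = 1/2

Elasticity = (dY/dX) · (X/Y)

dY/dX = 11/(2·√X)
At X = 15: dY/dX = 11·√15/30, Y = 11·√15

Elasticity = (11·√15/30) · (15 / (11·√15)) = 1/2

Interpretation: for a small percentage change in X, the percentage change in Y is approximately 0.50 times as large.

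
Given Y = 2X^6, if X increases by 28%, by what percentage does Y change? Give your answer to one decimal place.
339.8%

For Y = 2X^6:
If X → X(1 + 0.28)
Then Y → Y · (1 + 0.28)^6
     ≈ Y · 4.3980

Percentage change = ((1 + 0.28)^6 − 1) × 100% ≈ 339.8%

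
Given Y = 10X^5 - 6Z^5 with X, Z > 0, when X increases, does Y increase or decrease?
Y increases

Taking the partial derivative:
∂Y/∂X = 50X^4

∂Y/∂X = 50X^4 > 0 (assuming positive values)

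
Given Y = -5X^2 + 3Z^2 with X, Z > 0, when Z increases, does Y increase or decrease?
Y increases

Taking the partial derivative:
∂Y/∂Z = 6Z

∂Y/∂Z = 6Z > 0 (assuming positive values)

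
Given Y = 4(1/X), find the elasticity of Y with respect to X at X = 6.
Elasticity = -1

Elasticity = (dY/dX) · (X/Y)

dY/dX = -4/X²
At X = 6: dY/dX = -1/9, Y = 2/3

Elasticity = (-1/9) · (6 / (2/3)) = -1

Interpretation: for a small percentage change in X, the percentage change in Y is approximately -1.00 times as large.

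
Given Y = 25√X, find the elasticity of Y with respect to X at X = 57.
Elasticity = 1/2

Elasticity = (dY/dX) · (X/Y)

dY/dX = 25/(2·√X)
At X = 57: dY/dX = 25·√57/114, Y = 25·√57

Elasticity = (25·√57/114) · (57 / (25·√57)) = 1/2

Interpretation: for a small percentage change in X, the percentage change in Y is approximately 0.50 times as large.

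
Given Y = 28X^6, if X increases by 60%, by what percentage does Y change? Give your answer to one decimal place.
1577.7%

For Y = 28X^6:
If X → X(1 + 0.6)
Then Y → Y · (1 + 0.6)^6
     ≈ Y · 16.7772

Percentage change = ((1 + 0.6)^6 − 1) × 100% ≈ 1577.7%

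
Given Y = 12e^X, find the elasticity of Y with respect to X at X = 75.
Elasticity = 75

Elasticity = (dY/dX) · (X/Y)

dY/dX = 12·e^X
At X = 75: dY/dX = 12·e^75, Y = 12·e^75

Elasticity = (12·e^75) · (75 / (12·e^75)) = 75

Interpretation: for a small percentage change in X, the percentage change in Y is approximately 75.00 times as large.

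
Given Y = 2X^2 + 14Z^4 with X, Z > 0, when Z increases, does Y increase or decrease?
Y increases

Taking the partial derivative:
∂Y/∂Z = 56Z^3

∂Y/∂Z = 56Z^3 > 0 (assuming positive values)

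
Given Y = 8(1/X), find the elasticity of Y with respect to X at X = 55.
Elasticity = -1

Elasticity = (dY/dX) · (X/Y)

dY/dX = -8/X²
At X = 55: dY/dX = -8/3025, Y = 8/55

Elasticity = (-8/3025) · (55 / (8/55)) = -1

Interpretation: for a small percentage change in X, the percentage change in Y is approximately -1.00 times as large.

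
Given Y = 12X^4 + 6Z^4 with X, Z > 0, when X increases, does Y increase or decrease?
Y increases

Taking the partial derivative:
∂Y/∂X = 48X^3

∂Y/∂X = 48X^3 > 0 (assuming positive values)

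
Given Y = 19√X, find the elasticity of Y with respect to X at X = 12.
Elasticity = 1/2

Elasticity = (dY/dX) · (X/Y)

dY/dX = 19/(2·√X)
At X = 12: dY/dX = 19·√3/12, Y = 38·√3

Elasticity = (19·√3/12) · (12 / (38·√3)) = 1/2

Interpretation: for a small percentage change in X, the percentage change in Y is approximately 0.50 times as large.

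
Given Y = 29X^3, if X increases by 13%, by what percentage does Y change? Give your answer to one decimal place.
44.3%

For Y = 29X^3:
If X → X(1 + 0.13)
Then Y → Y · (1 + 0.13)^3
     ≈ Y · 1.4429

Percentage change = ((1 + 0.13)^3 − 1) × 100% ≈ 44.3%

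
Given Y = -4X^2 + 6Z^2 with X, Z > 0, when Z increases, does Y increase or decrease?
Y increases

Taking the partial derivative:
∂Y/∂Z = 12Z

∂Y/∂Z = 12Z > 0 (assuming positive values)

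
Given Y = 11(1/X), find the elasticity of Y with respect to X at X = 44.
Elasticity = -1

Elasticity = (dY/dX) · (X/Y)

dY/dX = -11/X²
At X = 44: dY/dX = -1/176, Y = 1/4

Elasticity = (-1/176) · (44 / (1/4)) = -1

Interpretation: for a small percentage change in X, the percentage change in Y is approximately -1.00 times as large.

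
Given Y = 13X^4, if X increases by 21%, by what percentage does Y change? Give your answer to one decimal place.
114.4%

For Y = 13X^4:
If X → X(1 + 0.21)
Then Y → Y · (1 + 0.21)^4
     ≈ Y · 2.1436

Percentage change = ((1 + 0.21)^4 − 1) × 100% ≈ 114.4%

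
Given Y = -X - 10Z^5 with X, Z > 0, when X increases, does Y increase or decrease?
Y decreases

Taking the partial derivative:
∂Y/∂X = -1

∂Y/∂X = -1 < 0 (assuming positive values)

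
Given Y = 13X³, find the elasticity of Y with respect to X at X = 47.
Elasticity = 3

Elasticity = (dY/dX) · (X/Y)

dY/dX = 39·X²
At X = 47: dY/dX = 86151, Y = 1349699

Elasticity = 86151 · (47 / 1349699) = 3

Interpretation: for a small percentage change in X, the percentage change in Y is approximately 3.00 times as large.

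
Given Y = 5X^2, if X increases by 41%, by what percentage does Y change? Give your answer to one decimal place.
98.8%

For Y = 5X^2:
If X → X(1 + 0.41)
Then Y → Y · (1 + 0.41)^2
     = Y · 1.9881

Percentage change = ((1 + 0.41)^2 − 1) × 100% ≈ 98.8%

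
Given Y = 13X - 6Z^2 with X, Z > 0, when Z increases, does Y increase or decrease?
Y decreases

Taking the partial derivative:
∂Y/∂Z = -12Z

∂Y/∂Z = -12Z < 0 (assuming positive values)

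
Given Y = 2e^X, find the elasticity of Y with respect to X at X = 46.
Elasticity = 46

Elasticity = (dY/dX) · (X/Y)

dY/dX = 2·e^X
At X = 46: dY/dX = 2·e^46, Y = 2·e^46

Elasticity = (2·e^46) · (46 / (2·e^46)) = 46

Interpretation: for a small percentage change in X, the percentage change in Y is approximately 46.00 times as large.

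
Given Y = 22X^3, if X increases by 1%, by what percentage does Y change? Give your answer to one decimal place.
3.0%

For Y = 22X^3:
If X → X(1 + 0.01)
Then Y → Y · (1 + 0.01)^3
     ≈ Y · 1.0303

Percentage change = ((1 + 0.01)^3 − 1) × 100% ≈ 3.0%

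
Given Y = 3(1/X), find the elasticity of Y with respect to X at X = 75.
Elasticity = -1

Elasticity = (dY/dX) · (X/Y)

dY/dX = -3/X²
At X = 75: dY/dX = -1/1875, Y = 1/25

Elasticity = (-1/1875) · (75 / (1/25)) = -1

Interpretation: for a small percentage change in X, the percentage change in Y is approximately -1.00 times as large.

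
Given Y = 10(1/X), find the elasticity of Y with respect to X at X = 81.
Elasticity = -1

Elasticity = (dY/dX) · (X/Y)

dY/dX = -10/X²
At X = 81: dY/dX = -10/6561, Y = 10/81

Elasticity = (-10/6561) · (81 / (10/81)) = -1

Interpretation: for a small percentage change in X, the percentage change in Y is approximately -1.00 times as large.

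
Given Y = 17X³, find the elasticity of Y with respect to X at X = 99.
Elasticity = 3

Elasticity = (dY/dX) · (X/Y)

dY/dX = 51·X²
At X = 99: dY/dX = 499851, Y = 16495083

Elasticity = 499851 · (99 / 16495083) = 3

Interpretation: for a small percentage change in X, the percentage change in Y is approximately 3.00 times as large.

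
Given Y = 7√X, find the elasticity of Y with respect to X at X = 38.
Elasticity = 1/2

Elasticity = (dY/dX) · (X/Y)

dY/dX = 7/(2·√X)
At X = 38: dY/dX = 7·√38/76, Y = 7·√38

Elasticity = (7·√38/76) · (38 / (7·√38)) = 1/2

Interpretation: for a small percentage change in X, the percentage change in Y is approximately 0.50 times as large.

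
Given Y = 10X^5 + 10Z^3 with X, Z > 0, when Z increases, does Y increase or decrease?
Y increases

Taking the partial derivative:
∂Y/∂Z = 30Z^2

∂Y/∂Z = 30Z^2 > 0 (assuming positive values)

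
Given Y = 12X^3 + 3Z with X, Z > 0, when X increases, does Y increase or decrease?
Y increases

Taking the partial derivative:
∂Y/∂X = 36X^2

∂Y/∂X = 36X^2 > 0 (assuming positive values)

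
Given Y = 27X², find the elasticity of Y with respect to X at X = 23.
Elasticity = 2

Elasticity = (dY/dX) · (X/Y)

dY/dX = 54·X
At X = 23: dY/dX = 1242, Y = 14283

Elasticity = 1242 · (23 / 14283) = 2

Interpretation: for a small percentage change in X, the percentage change in Y is approximately 2.00 times as large.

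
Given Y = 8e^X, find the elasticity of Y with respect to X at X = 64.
Elasticity = 64

Elasticity = (dY/dX) · (X/Y)

dY/dX = 8·e^X
At X = 64: dY/dX = 8·e^64, Y = 8·e^64

Elasticity = (8·e^64) · (64 / (8·e^64)) = 64

Interpretation: for a small percentage change in X, the percentage change in Y is approximately 64.00 times as large.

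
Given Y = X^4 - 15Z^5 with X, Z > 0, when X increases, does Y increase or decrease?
Y increases

Taking the partial derivative:
∂Y/∂X = 4X^3

∂Y/∂X = 4X^3 > 0 (assuming positive values)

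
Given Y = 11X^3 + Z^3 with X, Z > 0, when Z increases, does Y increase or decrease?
Y increases

Taking the partial derivative:
∂Y/∂Z = 3Z^2

∂Y/∂Z = 3Z^2 > 0 (assuming positive values)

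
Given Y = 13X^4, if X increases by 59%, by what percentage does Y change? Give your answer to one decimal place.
539.1%

For Y = 13X^4:
If X → X(1 + 0.59)
Then Y → Y · (1 + 0.59)^4
     ≈ Y · 6.3913

Percentage change = ((1 + 0.59)^4 − 1) × 100% ≈ 539.1%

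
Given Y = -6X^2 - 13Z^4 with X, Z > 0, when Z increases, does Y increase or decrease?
Y decreases

Taking the partial derivative:
∂Y/∂Z = -52Z^3

∂Y/∂Z = -52Z^3 < 0 (assuming positive values)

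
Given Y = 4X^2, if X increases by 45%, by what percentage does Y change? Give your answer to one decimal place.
110.3%

For Y = 4X^2:
If X → X(1 + 0.45)
Then Y → Y · (1 + 0.45)^2
     = Y · 2.1025

Percentage change = ((1 + 0.45)^2 − 1) × 100% ≈ 110.3%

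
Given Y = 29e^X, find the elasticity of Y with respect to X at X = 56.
Elasticity = 56

Elasticity = (dY/dX) · (X/Y)

dY/dX = 29·e^X
At X = 56: dY/dX = 29·e^56, Y = 29·e^56

Elasticity = (29·e^56) · (56 / (29·e^56)) = 56

Interpretation: for a small percentage change in X, the percentage change in Y is approximately 56.00 times as large.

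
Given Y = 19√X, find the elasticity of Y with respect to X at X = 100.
Elasticity = 1/2

Elasticity = (dY/dX) · (X/Y)

dY/dX = 19/(2·√X)
At X = 100: dY/dX = 19/20, Y = 190

Elasticity = (19/20) · (100 / 190) = 1/2

Interpretation: for a small percentage change in X, the percentage change in Y is approximately 0.50 times as large.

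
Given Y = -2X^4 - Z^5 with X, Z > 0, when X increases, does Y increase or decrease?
Y decreases

Taking the partial derivative:
∂Y/∂X = -8X^3

∂Y/∂X = -8X^3 < 0 (assuming positive values)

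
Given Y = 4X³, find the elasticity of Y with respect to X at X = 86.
Elasticity = 3

Elasticity = (dY/dX) · (X/Y)

dY/dX = 12·X²
At X = 86: dY/dX = 88752, Y = 2544224

Elasticity = 88752 · (86 / 2544224) = 3

Interpretation: for a small percentage change in X, the percentage change in Y is approximately 3.00 times as large.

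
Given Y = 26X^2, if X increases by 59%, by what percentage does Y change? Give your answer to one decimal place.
152.8%

For Y = 26X^2:
If X → X(1 + 0.59)
Then Y → Y · (1 + 0.59)^2
     = Y · 2.5281

Percentage change = ((1 + 0.59)^2 − 1) × 100% ≈ 152.8%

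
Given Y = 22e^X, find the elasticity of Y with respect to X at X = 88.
Elasticity = 88

Elasticity = (dY/dX) · (X/Y)

dY/dX = 22·e^X
At X = 88: dY/dX = 22·e^88, Y = 22·e^88

Elasticity = (22·e^88) · (88 / (22·e^88)) = 88

Interpretation: for a small percentage change in X, the percentage change in Y is approximately 88.00 times as large.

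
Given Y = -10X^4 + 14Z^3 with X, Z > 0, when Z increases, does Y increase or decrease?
Y increases

Taking the partial derivative:
∂Y/∂Z = 42Z^2

∂Y/∂Z = 42Z^2 > 0 (assuming positive values)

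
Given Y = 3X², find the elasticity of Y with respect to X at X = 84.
Elasticity = 2

Elasticity = (dY/dX) · (X/Y)

dY/dX = 6·X
At X = 84: dY/dX = 504, Y = 21168

Elasticity = 504 · (84 / 21168) = 2

Interpretation: for a small percentage change in X, the percentage change in Y is approximately 2.00 times as large.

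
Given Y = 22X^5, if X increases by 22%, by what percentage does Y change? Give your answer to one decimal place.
170.3%

For Y = 22X^5:
If X → X(1 + 0.22)
Then Y → Y · (1 + 0.22)^5
     ≈ Y · 2.7027

Percentage change = ((1 + 0.22)^5 − 1) × 100% ≈ 170.3%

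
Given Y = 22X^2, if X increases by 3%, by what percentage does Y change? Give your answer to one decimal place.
6.1%

For Y = 22X^2:
If X → X(1 + 0.03)
Then Y → Y · (1 + 0.03)^2
     = Y · 1.0609

Percentage change = ((1 + 0.03)^2 − 1) × 100% ≈ 6.1%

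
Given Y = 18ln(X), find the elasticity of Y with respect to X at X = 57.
Elasticity = 1/ln(57) ≈ 0.2473

Elasticity = (dY/dX) · (X/Y)

dY/dX = 18/X
At X = 57: dY/dX = 6/19, Y = 18·ln(57)

Elasticity = (6/19) · (57 / (18·ln(57))) = 1/ln(57) ≈ 0.2473

Interpretation: for a small percentage change in X, the percentage change in Y is approximately 0.25 times as large.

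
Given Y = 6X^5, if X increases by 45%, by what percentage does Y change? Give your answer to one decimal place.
541.0%

For Y = 6X^5:
If X → X(1 + 0.45)
Then Y → Y · (1 + 0.45)^5
     ≈ Y · 6.4097

Percentage change = ((1 + 0.45)^5 − 1) × 100% ≈ 541.0%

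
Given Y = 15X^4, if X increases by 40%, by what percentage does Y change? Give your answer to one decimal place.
284.2%

For Y = 15X^4:
If X → X(1 + 0.4)
Then Y → Y · (1 + 0.4)^4
     = Y · 3.8416

Percentage change = ((1 + 0.4)^4 − 1) × 100% ≈ 284.2%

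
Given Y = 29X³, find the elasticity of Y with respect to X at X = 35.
Elasticity = 3

Elasticity = (dY/dX) · (X/Y)

dY/dX = 87·X²
At X = 35: dY/dX = 106575, Y = 1243375

Elasticity = 106575 · (35 / 1243375) = 3

Interpretation: for a small percentage change in X, the percentage change in Y is approximately 3.00 times as large.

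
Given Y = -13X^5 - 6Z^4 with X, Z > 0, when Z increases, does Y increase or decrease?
Y decreases

Taking the partial derivative:
∂Y/∂Z = -24Z^3

∂Y/∂Z = -24Z^3 < 0 (assuming positive values)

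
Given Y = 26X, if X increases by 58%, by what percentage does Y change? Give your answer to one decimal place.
58.0%

For Y = 26X:
If X → X(1 + 0.58)
Then Y → Y · (1 + 0.58)^1
     = Y · 1.5800

Percentage change = ((1 + 0.58)^1 − 1) × 100% = 58.0%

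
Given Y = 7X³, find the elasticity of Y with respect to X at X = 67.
Elasticity = 3

Elasticity = (dY/dX) · (X/Y)

dY/dX = 21·X²
At X = 67: dY/dX = 94269, Y = 2105341

Elasticity = 94269 · (67 / 2105341) = 3

Interpretation: for a small percentage change in X, the percentage change in Y is approximately 3.00 times as large.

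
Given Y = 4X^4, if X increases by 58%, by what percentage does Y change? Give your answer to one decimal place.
523.2%

For Y = 4X^4:
If X → X(1 + 0.58)
Then Y → Y · (1 + 0.58)^4
     ≈ Y · 6.2320

Percentage change = ((1 + 0.58)^4 − 1) × 100% ≈ 523.2%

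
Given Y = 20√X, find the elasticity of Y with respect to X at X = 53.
Elasticity = 1/2

Elasticity = (dY/dX) · (X/Y)

dY/dX = 10/√X
At X = 53: dY/dX = 10·√53/53, Y = 20·√53

Elasticity = (10·√53/53) · (53 / (20·√53)) = 1/2

Interpretation: for a small percentage change in X, the percentage change in Y is approximately 0.50 times as large.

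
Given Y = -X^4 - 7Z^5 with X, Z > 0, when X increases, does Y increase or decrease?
Y decreases

Taking the partial derivative:
∂Y/∂X = -4X^3

∂Y/∂X = -4X^3 < 0 (assuming positive values)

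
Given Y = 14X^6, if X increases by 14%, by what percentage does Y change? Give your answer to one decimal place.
119.5%

For Y = 14X^6:
If X → X(1 + 0.14)
Then Y → Y · (1 + 0.14)^6
     ≈ Y · 2.1950

Percentage change = ((1 + 0.14)^6 − 1) × 100% ≈ 119.5%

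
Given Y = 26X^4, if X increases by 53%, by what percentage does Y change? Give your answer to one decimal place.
448.0%

For Y = 26X^4:
If X → X(1 + 0.53)
Then Y → Y · (1 + 0.53)^4
     ≈ Y · 5.4798

Percentage change = ((1 + 0.53)^4 − 1) × 100% ≈ 448.0%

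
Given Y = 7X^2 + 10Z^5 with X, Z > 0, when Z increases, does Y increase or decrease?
Y increases

Taking the partial derivative:
∂Y/∂Z = 50Z^4

∂Y/∂Z = 50Z^4 > 0 (assuming positive values)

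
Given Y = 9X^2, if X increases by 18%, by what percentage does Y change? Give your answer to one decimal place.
39.2%

For Y = 9X^2:
If X → X(1 + 0.18)
Then Y → Y · (1 + 0.18)^2
     = Y · 1.3924

Percentage change = ((1 + 0.18)^2 − 1) × 100% ≈ 39.2%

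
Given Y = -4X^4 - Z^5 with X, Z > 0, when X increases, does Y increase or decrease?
Y decreases

Taking the partial derivative:
∂Y/∂X = -16X^3

∂Y/∂X = -16X^3 < 0 (assuming positive values)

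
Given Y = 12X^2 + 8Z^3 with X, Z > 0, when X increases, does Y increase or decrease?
Y increases

Taking the partial derivative:
∂Y/∂X = 24X

∂Y/∂X = 24X > 0 (assuming positive values)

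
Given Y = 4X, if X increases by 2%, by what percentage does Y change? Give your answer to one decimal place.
2.0%

For Y = 4X:
If X → X(1 + 0.02)
Then Y → Y · (1 + 0.02)^1
     = Y · 1.0200

Percentage change = ((1 + 0.02)^1 − 1) × 100% = 2.0%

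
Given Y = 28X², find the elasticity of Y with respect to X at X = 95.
Elasticity = 2

Elasticity = (dY/dX) · (X/Y)

dY/dX = 56·X
At X = 95: dY/dX = 5320, Y = 252700

Elasticity = 5320 · (95 / 252700) = 2

Interpretation: for a small percentage change in X, the percentage change in Y is approximately 2.00 times as large.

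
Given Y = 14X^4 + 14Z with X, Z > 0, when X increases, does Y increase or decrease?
Y increases

Taking the partial derivative:
∂Y/∂X = 56X^3

∂Y/∂X = 56X^3 > 0 (assuming positive values)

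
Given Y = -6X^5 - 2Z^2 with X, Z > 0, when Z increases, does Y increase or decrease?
Y decreases

Taking the partial derivative:
∂Y/∂Z = -4Z

∂Y/∂Z = -4Z < 0 (assuming positive values)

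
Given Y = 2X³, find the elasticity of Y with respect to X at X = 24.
Elasticity = 3

Elasticity = (dY/dX) · (X/Y)

dY/dX = 6·X²
At X = 24: dY/dX = 3456, Y = 27648

Elasticity = 3456 · (24 / 27648) = 3

Interpretation: for a small percentage change in X, the percentage change in Y is approximately 3.00 times as large.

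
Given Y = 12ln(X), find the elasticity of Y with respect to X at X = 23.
Elasticity = 1/ln(23) ≈ 0.3189

Elasticity = (dY/dX) · (X/Y)

dY/dX = 12/X
At X = 23: dY/dX = 12/23, Y = 12·ln(23)

Elasticity = (12/23) · (23 / (12·ln(23))) = 1/ln(23) ≈ 0.3189

Interpretation: for a small percentage change in X, the percentage change in Y is approximately 0.32 times as large.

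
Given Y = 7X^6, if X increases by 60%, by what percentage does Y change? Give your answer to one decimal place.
1577.7%

For Y = 7X^6:
If X → X(1 + 0.6)
Then Y → Y · (1 + 0.6)^6
     ≈ Y · 16.7772

Percentage change = ((1 + 0.6)^6 − 1) × 100% ≈ 1577.7%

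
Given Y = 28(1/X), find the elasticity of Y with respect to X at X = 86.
Elasticity = -1

Elasticity = (dY/dX) · (X/Y)

dY/dX = -28/X²
At X = 86: dY/dX = -7/1849, Y = 14/43

Elasticity = (-7/1849) · (86 / (14/43)) = -1

Interpretation: for a small percentage change in X, the percentage change in Y is approximately -1.00 times as large.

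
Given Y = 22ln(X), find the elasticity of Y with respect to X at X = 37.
Elasticity = 1/ln(37) ≈ 0.2769

Elasticity = (dY/dX) · (X/Y)

dY/dX = 22/X
At X = 37: dY/dX = 22/37, Y = 22·ln(37)

Elasticity = (22/37) · (37 / (22·ln(37))) = 1/ln(37) ≈ 0.2769

Interpretation: for a small percentage change in X, the percentage change in Y is approximately 0.28 times as large.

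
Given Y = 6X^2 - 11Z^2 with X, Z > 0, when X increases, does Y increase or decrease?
Y increases

Taking the partial derivative:
∂Y/∂X = 12X

∂Y/∂X = 12X > 0 (assuming positive values)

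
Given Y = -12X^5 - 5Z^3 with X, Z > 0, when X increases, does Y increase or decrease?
Y decreases

Taking the partial derivative:
∂Y/∂X = -60X^4

∂Y/∂X = -60X^4 < 0 (assuming positive values)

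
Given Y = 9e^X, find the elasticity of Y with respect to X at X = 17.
Elasticity = 17

Elasticity = (dY/dX) · (X/Y)

dY/dX = 9·e^X
At X = 17: dY/dX = 9·e^17, Y = 9·e^17

Elasticity = (9·e^17) · (17 / (9·e^17)) = 17

Interpretation: for a small percentage change in X, the percentage change in Y is approximately 17.00 times as large.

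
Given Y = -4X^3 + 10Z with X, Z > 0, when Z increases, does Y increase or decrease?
Y increases

Taking the partial derivative:
∂Y/∂Z = 10

∂Y/∂Z = 10 > 0 (assuming positive values)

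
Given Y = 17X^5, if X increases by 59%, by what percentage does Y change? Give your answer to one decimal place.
916.2%

For Y = 17X^5:
If X → X(1 + 0.59)
Then Y → Y · (1 + 0.59)^5
     ≈ Y · 10.1622

Percentage change = ((1 + 0.59)^5 − 1) × 100% ≈ 916.2%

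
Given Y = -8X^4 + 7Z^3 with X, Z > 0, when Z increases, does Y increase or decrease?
Y increases

Taking the partial derivative:
∂Y/∂Z = 21Z^2

∂Y/∂Z = 21Z^2 > 0 (assuming positive values)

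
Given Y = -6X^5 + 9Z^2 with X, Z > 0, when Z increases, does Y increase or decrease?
Y increases

Taking the partial derivative:
∂Y/∂Z = 18Z

∂Y/∂Z = 18Z > 0 (assuming positive values)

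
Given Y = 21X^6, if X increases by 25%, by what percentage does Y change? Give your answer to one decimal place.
281.5%

For Y = 21X^6:
If X → X(1 + 0.25)
Then Y → Y · (1 + 0.25)^6
     ≈ Y · 3.8147

Percentage change = ((1 + 0.25)^6 − 1) × 100% ≈ 281.5%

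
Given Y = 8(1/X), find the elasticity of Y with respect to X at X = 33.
Elasticity = -1

Elasticity = (dY/dX) · (X/Y)

dY/dX = -8/X²
At X = 33: dY/dX = -8/1089, Y = 8/33

Elasticity = (-8/1089) · (33 / (8/33)) = -1

Interpretation: for a small percentage change in X, the percentage change in Y is approximately -1.00 times as large.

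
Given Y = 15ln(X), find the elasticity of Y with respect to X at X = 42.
Elasticity = 1/ln(42) ≈ 0.2675

Elasticity = (dY/dX) · (X/Y)

dY/dX = 15/X
At X = 42: dY/dX = 5/14, Y = 15·ln(42)

Elasticity = (5/14) · (42 / (15·ln(42))) = 1/ln(42) ≈ 0.2675

Interpretation: for a small percentage change in X, the percentage change in Y is approximately 0.27 times as large.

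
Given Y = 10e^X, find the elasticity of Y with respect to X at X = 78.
Elasticity = 78

Elasticity = (dY/dX) · (X/Y)

dY/dX = 10·e^X
At X = 78: dY/dX = 10·e^78, Y = 10·e^78

Elasticity = (10·e^78) · (78 / (10·e^78)) = 78

Interpretation: for a small percentage change in X, the percentage change in Y is approximately 78.00 times as large.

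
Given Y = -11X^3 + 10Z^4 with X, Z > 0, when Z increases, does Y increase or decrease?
Y increases

Taking the partial derivative:
∂Y/∂Z = 40Z^3

∂Y/∂Z = 40Z^3 > 0 (assuming positive values)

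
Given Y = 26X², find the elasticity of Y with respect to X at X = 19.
Elasticity = 2

Elasticity = (dY/dX) · (X/Y)

dY/dX = 52·X
At X = 19: dY/dX = 988, Y = 9386

Elasticity = 988 · (19 / 9386) = 2

Interpretation: for a small percentage change in X, the percentage change in Y is approximately 2.00 times as large.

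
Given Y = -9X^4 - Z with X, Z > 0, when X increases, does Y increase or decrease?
Y decreases

Taking the partial derivative:
∂Y/∂X = -36X^3

∂Y/∂X = -36X^3 < 0 (assuming positive values)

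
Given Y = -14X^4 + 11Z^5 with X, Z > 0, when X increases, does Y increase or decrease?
Y decreases

Taking the partial derivative:
∂Y/∂X = -56X^3

∂Y/∂X = -56X^3 < 0 (assuming positive values)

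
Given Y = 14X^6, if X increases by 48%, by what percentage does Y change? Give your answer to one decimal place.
950.9%

For Y = 14X^6:
If X → X(1 + 0.48)
Then Y → Y · (1 + 0.48)^6
     ≈ Y · 10.5092

Percentage change = ((1 + 0.48)^6 − 1) × 100% ≈ 950.9%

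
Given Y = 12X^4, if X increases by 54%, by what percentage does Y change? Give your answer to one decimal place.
462.4%

For Y = 12X^4:
If X → X(1 + 0.54)
Then Y → Y · (1 + 0.54)^4
     ≈ Y · 5.6245

Percentage change = ((1 + 0.54)^4 − 1) × 100% ≈ 462.4%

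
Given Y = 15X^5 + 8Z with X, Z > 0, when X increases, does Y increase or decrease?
Y increases

Taking the partial derivative:
∂Y/∂X = 75X^4

∂Y/∂X = 75X^4 > 0 (assuming positive values)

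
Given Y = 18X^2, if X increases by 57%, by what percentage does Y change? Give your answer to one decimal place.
146.5%

For Y = 18X^2:
If X → X(1 + 0.57)
Then Y → Y · (1 + 0.57)^2
     = Y · 2.4649

Percentage change = ((1 + 0.57)^2 − 1) × 100% ≈ 146.5%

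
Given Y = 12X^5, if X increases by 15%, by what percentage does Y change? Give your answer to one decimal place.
101.1%

For Y = 12X^5:
If X → X(1 + 0.15)
Then Y → Y · (1 + 0.15)^5
     ≈ Y · 2.0114

Percentage change = ((1 + 0.15)^5 − 1) × 100% ≈ 101.1%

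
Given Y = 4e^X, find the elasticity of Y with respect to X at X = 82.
Elasticity = 82

Elasticity = (dY/dX) · (X/Y)

dY/dX = 4·e^X
At X = 82: dY/dX = 4·e^82, Y = 4·e^82

Elasticity = (4·e^82) · (82 / (4·e^82)) = 82

Interpretation: for a small percentage change in X, the percentage change in Y is approximately 82.00 times as large.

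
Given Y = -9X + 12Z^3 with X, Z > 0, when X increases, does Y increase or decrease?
Y decreases

Taking the partial derivative:
∂Y/∂X = -9

∂Y/∂X = -9 < 0 (assuming positive values)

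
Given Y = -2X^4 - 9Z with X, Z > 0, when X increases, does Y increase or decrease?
Y decreases

Taking the partial derivative:
∂Y/∂X = -8X^3

∂Y/∂X = -8X^3 < 0 (assuming positive values)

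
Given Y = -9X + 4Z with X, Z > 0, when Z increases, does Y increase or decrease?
Y increases

Taking the partial derivative:
∂Y/∂Z = 4

∂Y/∂Z = 4 > 0 (assuming positive values)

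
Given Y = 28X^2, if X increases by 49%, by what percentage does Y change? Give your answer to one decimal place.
122.0%

For Y = 28X^2:
If X → X(1 + 0.49)
Then Y → Y · (1 + 0.49)^2
     = Y · 2.2201

Percentage change = ((1 + 0.49)^2 − 1) × 100% ≈ 122.0%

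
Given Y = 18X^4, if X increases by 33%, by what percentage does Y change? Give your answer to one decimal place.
212.9%

For Y = 18X^4:
If X → X(1 + 0.33)
Then Y → Y · (1 + 0.33)^4
     ≈ Y · 3.1290

Percentage change = ((1 + 0.33)^4 − 1) × 100% ≈ 212.9%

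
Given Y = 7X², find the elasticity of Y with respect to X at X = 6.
Elasticity = 2

Elasticity = (dY/dX) · (X/Y)

dY/dX = 14·X
At X = 6: dY/dX = 84, Y = 252

Elasticity = 84 · (6 / 252) = 2

Interpretation: for a small percentage change in X, the percentage change in Y is approximately 2.00 times as large.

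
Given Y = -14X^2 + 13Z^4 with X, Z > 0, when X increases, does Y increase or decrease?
Y decreases

Taking the partial derivative:
∂Y/∂X = -28X

∂Y/∂X = -28X < 0 (assuming positive values)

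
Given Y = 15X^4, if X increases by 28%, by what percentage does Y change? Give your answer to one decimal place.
168.4%

For Y = 15X^4:
If X → X(1 + 0.28)
Then Y → Y · (1 + 0.28)^4
     ≈ Y · 2.6844

Percentage change = ((1 + 0.28)^4 − 1) × 100% ≈ 168.4%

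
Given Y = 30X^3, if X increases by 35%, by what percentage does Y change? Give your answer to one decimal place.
146.0%

For Y = 30X^3:
If X → X(1 + 0.35)
Then Y → Y · (1 + 0.35)^3
     ≈ Y · 2.4604

Percentage change = ((1 + 0.35)^3 − 1) × 100% ≈ 146.0%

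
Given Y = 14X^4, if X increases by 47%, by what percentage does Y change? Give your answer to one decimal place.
366.9%

For Y = 14X^4:
If X → X(1 + 0.47)
Then Y → Y · (1 + 0.47)^4
     ≈ Y · 4.6695

Percentage change = ((1 + 0.47)^4 − 1) × 100% ≈ 366.9%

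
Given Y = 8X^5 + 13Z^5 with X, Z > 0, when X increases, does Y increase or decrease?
Y increases

Taking the partial derivative:
∂Y/∂X = 40X^4

∂Y/∂X = 40X^4 > 0 (assuming positive values)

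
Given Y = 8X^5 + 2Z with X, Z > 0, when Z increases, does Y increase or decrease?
Y increases

Taking the partial derivative:
∂Y/∂Z = 2

∂Y/∂Z = 2 > 0 (assuming positive values)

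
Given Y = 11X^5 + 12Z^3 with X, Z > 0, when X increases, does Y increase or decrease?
Y increases

Taking the partial derivative:
∂Y/∂X = 55X^4

∂Y/∂X = 55X^4 > 0 (assuming positive values)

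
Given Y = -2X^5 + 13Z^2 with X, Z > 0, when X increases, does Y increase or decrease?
Y decreases

Taking the partial derivative:
∂Y/∂X = -10X^4

∂Y/∂X = -10X^4 < 0 (assuming positive values)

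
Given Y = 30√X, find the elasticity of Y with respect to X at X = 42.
Elasticity = 1/2

Elasticity = (dY/dX) · (X/Y)

dY/dX = 15/√X
At X = 42: dY/dX = 5·√42/14, Y = 30·√42

Elasticity = (5·√42/14) · (42 / (30·√42)) = 1/2

Interpretation: for a small percentage change in X, the percentage change in Y is approximately 0.50 times as large.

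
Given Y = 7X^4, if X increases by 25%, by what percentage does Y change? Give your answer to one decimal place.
144.1%

For Y = 7X^4:
If X → X(1 + 0.25)
Then Y → Y · (1 + 0.25)^4
     ≈ Y · 2.4414

Percentage change = ((1 + 0.25)^4 − 1) × 100% ≈ 144.1%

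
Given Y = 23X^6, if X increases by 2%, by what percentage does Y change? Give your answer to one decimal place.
12.6%

For Y = 23X^6:
If X → X(1 + 0.02)
Then Y → Y · (1 + 0.02)^6
     ≈ Y · 1.1262

Percentage change = ((1 + 0.02)^6 − 1) × 100% ≈ 12.6%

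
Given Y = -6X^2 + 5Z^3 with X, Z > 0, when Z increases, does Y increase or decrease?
Y increases

Taking the partial derivative:
∂Y/∂Z = 15Z^2

∂Y/∂Z = 15Z^2 > 0 (assuming positive values)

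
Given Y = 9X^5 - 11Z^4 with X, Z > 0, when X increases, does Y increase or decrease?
Y increases

Taking the partial derivative:
∂Y/∂X = 45X^4

∂Y/∂X = 45X^4 > 0 (assuming positive values)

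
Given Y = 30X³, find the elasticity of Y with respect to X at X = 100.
Elasticity = 3

Elasticity = (dY/dX) · (X/Y)

dY/dX = 90·X²
At X = 100: dY/dX = 900000, Y = 30000000

Elasticity = 900000 · (100 / 30000000) = 3

Interpretation: for a small percentage change in X, the percentage change in Y is approximately 3.00 times as large.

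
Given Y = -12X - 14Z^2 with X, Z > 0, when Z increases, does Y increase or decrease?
Y decreases

Taking the partial derivative:
∂Y/∂Z = -28Z

∂Y/∂Z = -28Z < 0 (assuming positive values)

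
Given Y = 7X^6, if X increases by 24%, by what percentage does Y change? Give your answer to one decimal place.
263.5%

For Y = 7X^6:
If X → X(1 + 0.24)
Then Y → Y · (1 + 0.24)^6
     ≈ Y · 3.6352

Percentage change = ((1 + 0.24)^6 − 1) × 100% ≈ 263.5%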